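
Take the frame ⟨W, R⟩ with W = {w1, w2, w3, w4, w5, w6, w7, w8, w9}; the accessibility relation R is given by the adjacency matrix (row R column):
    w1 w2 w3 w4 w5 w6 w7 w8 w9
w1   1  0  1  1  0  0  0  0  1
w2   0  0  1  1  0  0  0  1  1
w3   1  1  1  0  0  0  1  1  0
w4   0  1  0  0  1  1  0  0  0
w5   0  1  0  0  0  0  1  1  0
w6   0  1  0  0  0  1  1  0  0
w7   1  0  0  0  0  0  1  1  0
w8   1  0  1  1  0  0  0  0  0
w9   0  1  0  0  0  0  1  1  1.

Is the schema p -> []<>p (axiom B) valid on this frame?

No

By correspondence theory, B is valid on a frame iff R is symmetric.
Symmetric: no — w1 R w4 but not w4 R w1.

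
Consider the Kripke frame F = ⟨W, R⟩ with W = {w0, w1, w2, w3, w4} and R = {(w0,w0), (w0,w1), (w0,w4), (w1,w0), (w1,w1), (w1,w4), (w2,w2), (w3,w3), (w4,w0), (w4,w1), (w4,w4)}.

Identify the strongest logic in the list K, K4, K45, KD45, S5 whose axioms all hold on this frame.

S5

Transitive (axiom 4): yes — every two-step R-path is closed by a direct edge.
Euclidean (axiom 5): yes — any two successors of a common world are R-related.
Serial (axiom D): yes — every world has a successor (e.g. w0 R w0).
Reflexive (axiom T): yes — every world is R-related to itself.
So F validates K, K4, K45, KD45, S5. The strongest is S5.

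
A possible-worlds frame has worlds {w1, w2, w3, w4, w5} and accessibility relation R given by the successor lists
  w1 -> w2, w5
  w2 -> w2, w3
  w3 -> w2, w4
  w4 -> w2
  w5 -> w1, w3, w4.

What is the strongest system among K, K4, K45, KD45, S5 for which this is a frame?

Transitive (axiom 4): no — w1 R w2 and w2 R w3, but not w1 R w3.
Euclidean (axiom 5): no — w1 R w2 and w1 R w5, but not w2 R w5.
Serial (axiom D): yes — every world has a successor (e.g. w1 R w2).
Reflexive (axiom T): no — w1 is not related to itself.
So F validates K; K4 would additionally require R to be transitive. The strongest is K.

K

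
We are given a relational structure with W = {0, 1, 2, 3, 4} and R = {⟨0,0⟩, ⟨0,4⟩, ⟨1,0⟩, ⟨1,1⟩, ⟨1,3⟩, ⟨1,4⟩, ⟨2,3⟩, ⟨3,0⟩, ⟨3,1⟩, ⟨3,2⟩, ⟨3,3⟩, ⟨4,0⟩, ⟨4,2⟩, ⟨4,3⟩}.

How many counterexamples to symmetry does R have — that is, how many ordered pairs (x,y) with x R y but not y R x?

Enumerating: (1,0), (1,4), (3,0), (4,2), (4,3).

5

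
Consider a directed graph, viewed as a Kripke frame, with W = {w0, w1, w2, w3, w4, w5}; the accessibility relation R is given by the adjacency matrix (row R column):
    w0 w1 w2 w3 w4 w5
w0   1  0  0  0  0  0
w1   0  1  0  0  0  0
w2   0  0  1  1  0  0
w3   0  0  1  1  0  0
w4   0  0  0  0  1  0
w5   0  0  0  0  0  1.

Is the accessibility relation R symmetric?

Yes

Symmetric: yes — every pair in R has its reverse in R.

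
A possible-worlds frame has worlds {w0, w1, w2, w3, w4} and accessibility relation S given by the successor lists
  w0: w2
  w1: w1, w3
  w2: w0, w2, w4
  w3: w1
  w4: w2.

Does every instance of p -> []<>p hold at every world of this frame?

Axiom B corresponds to the accessibility relation being symmetric.
Symmetric: yes — every pair in S has its reverse in S.

Yes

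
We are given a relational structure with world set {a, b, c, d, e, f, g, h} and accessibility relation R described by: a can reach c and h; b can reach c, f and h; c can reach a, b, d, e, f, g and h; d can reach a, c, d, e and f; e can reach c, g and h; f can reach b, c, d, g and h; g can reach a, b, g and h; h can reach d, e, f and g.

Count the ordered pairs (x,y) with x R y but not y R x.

Enumerating: (a,h), (b,h), (c,g), (c,h), (d,a), (d,e), (e,g), (f,g), (g,a), (g,b), (h,d).

11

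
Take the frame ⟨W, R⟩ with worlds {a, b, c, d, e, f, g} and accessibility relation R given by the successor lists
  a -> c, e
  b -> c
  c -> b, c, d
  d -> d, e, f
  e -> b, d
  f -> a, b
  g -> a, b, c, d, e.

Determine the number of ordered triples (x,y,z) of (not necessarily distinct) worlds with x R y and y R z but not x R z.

Enumerating: (a,c,b), (a,c,d), (a,e,b), (a,e,d), (b,c,b), (b,c,d), (c,d,e), (c,d,f), (d,e,b), (d,f,a), (d,f,b), (e,b,c), (e,d,e), (e,d,f), (f,a,c), (f,a,e), (f,b,c), (g,d,f).

18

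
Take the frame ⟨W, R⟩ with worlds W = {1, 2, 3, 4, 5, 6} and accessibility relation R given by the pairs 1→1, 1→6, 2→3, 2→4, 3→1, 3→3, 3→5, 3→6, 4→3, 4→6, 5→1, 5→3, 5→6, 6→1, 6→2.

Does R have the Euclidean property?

No

Euclidean: no — 2 R 3 and 2 R 4, but not 3 R 4.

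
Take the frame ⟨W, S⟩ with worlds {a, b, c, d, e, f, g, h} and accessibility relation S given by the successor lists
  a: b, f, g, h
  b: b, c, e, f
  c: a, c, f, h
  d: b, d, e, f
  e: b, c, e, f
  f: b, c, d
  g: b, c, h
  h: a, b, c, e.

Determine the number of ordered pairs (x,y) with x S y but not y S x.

14

Enumerating: (a,b), (a,f), (a,g), (b,c), (c,a), (d,b), (d,e), (e,c), (e,f), (g,b), (g,c), (g,h), (h,b), (h,e).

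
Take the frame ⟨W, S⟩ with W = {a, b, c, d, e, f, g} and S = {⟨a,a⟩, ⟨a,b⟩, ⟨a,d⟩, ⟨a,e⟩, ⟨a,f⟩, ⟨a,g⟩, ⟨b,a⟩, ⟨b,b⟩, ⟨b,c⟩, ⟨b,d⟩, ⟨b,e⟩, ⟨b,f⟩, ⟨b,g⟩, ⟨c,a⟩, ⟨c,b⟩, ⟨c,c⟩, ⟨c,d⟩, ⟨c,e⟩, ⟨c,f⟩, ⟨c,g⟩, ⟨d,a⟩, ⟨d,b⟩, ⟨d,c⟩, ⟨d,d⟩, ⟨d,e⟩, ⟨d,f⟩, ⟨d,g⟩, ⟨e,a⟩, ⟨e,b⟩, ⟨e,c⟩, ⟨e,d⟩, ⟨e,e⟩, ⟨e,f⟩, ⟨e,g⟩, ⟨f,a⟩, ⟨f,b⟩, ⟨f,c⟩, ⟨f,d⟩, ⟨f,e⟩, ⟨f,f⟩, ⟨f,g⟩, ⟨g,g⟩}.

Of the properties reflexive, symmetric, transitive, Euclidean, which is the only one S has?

reflexive

Reflexive: yes — every world is S-related to itself.
Symmetric: no — a S g but not g S a.
Transitive: no — a S b and b S c, but not a S c.
Euclidean: no — a S g and a S b, but not g S b.
Only reflexive holds.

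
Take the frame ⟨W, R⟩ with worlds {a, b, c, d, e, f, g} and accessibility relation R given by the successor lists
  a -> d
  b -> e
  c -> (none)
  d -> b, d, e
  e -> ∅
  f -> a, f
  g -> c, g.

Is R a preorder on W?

Reflexive: no — a is not related to itself.
Transitive: no — a R d and d R b, but not a R b.
So R is not a preorder.

No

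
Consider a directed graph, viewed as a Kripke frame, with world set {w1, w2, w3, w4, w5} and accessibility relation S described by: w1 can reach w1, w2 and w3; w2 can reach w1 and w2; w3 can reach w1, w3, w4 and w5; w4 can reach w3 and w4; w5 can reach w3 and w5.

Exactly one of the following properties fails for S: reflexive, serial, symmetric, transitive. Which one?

transitive

Reflexive: yes — every world is S-related to itself.
Serial: yes — every world has a successor (e.g. w1 S w1).
Symmetric: yes — every pair in S has its reverse in S.
Transitive: no — w1 S w3 and w3 S w4, but not w1 S w4.
Only transitive fails.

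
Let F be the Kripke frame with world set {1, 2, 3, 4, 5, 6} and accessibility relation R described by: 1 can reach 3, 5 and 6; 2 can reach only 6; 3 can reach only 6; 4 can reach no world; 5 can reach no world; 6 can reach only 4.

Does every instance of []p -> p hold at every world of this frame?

By correspondence theory, T is valid on a frame iff R is reflexive.
Reflexive: no — 1 is not related to itself.

No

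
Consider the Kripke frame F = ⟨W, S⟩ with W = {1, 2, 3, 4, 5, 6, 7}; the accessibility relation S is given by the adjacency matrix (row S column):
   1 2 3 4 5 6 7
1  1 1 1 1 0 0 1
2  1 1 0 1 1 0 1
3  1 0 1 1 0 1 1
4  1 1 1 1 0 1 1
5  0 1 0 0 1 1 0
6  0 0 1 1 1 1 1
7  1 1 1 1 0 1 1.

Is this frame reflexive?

Reflexive: yes — every world is S-related to itself.

Yes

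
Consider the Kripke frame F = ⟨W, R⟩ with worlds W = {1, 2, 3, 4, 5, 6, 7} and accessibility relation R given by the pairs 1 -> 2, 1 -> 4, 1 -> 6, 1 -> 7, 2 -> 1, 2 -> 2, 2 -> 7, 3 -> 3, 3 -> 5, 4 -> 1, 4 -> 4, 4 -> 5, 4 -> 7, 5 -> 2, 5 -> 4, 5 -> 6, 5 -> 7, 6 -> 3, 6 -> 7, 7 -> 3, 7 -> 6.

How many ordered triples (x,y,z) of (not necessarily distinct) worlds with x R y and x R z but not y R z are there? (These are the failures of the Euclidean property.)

38

Enumerating: (1,2,4), (1,2,6), (1,4,2), (1,4,6), (1,6,2), (1,6,4), (1,6,6), (1,7,2), (1,7,4), (1,7,7), (2,1,1), (2,7,1), … and 26 more.
Total: 38.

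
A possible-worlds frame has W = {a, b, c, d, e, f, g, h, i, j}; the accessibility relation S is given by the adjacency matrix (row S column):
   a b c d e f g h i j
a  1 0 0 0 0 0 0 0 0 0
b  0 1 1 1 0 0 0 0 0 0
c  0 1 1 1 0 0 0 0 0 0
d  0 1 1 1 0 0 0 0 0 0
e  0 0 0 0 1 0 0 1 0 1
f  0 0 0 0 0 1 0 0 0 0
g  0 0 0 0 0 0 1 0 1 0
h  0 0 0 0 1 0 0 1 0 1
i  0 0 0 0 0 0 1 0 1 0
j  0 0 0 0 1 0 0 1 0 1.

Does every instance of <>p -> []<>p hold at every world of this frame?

By correspondence theory, 5 is valid on a frame iff S is Euclidean.
Euclidean: yes — any two successors of a common world are S-related.

Yes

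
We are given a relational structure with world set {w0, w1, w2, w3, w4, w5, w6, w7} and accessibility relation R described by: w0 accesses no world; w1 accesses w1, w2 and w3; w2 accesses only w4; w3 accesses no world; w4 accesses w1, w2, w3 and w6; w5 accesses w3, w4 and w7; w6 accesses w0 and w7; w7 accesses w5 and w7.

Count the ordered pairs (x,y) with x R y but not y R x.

9

Enumerating: (w1,w2), (w1,w3), (w4,w1), (w4,w3), (w4,w6), (w5,w3), (w5,w4), (w6,w0), (w6,w7).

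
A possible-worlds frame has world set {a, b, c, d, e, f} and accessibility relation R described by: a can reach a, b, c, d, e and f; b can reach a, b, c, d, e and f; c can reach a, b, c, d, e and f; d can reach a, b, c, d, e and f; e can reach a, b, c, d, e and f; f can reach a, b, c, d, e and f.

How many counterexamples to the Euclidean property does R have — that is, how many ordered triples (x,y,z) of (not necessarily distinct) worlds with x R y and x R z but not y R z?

0

R is Euclidean; there are no such tuples.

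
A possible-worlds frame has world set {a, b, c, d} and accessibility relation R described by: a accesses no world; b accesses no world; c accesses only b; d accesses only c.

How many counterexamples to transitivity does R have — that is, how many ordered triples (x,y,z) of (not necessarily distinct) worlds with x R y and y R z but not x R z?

1

Enumerating: (d,c,b).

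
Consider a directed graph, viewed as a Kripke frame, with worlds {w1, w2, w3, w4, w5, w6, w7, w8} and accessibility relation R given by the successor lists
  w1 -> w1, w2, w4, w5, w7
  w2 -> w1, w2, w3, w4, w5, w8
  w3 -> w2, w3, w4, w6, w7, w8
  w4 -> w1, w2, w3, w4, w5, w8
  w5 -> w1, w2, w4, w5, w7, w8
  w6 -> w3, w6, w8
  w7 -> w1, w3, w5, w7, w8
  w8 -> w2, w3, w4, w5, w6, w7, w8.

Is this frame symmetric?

Symmetric: yes — every pair in R has its reverse in R.

Yes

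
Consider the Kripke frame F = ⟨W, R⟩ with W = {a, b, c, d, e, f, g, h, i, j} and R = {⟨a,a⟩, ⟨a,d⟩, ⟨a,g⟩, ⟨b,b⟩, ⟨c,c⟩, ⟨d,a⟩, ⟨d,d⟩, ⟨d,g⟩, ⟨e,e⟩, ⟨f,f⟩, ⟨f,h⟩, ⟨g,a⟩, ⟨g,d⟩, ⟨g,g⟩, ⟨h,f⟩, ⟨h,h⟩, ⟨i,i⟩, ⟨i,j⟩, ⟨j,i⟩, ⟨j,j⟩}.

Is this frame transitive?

Transitive: yes — every two-step R-path is closed by a direct edge.

Yes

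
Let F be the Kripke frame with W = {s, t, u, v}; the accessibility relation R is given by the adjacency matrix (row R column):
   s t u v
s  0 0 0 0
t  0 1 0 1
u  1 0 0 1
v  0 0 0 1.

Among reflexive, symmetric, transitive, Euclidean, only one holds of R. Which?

Reflexive: no — s is not related to itself.
Symmetric: no — t R v but not v R t.
Transitive: yes — every two-step R-path is closed by a direct edge.
Euclidean: no — u R s and u R v, but not s R v.
Only transitive holds.

transitive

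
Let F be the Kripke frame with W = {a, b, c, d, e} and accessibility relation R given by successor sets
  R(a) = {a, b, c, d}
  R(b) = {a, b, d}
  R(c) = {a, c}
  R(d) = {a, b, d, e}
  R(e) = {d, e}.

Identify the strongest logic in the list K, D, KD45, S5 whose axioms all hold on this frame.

D

Serial (axiom D): yes — every world has a successor (e.g. a R a).
Euclidean (axiom 5): no — a R b and a R c, but not b R c.
Transitive (axiom 4): no — a R d and d R e, but not a R e.
Reflexive (axiom T): yes — every world is R-related to itself.
So F validates K, D; KD45 would additionally require R to be Euclidean and transitive. The strongest is D.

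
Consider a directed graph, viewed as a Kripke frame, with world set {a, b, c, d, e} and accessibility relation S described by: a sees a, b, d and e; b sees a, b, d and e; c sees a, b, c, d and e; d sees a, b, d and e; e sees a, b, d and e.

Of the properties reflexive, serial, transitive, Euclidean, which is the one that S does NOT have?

Euclidean

Reflexive: yes — every world is S-related to itself.
Serial: yes — every world has a successor (e.g. a S a).
Transitive: yes — every two-step S-path is closed by a direct edge.
Euclidean: no — c S a and c S c, but not a S c.
Only Euclidean fails.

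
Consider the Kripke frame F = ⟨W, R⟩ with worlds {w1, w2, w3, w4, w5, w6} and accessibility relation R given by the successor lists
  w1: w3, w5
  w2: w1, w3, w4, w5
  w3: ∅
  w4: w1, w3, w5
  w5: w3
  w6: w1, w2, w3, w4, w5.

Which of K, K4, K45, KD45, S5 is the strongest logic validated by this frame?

Transitive (axiom 4): yes — every two-step R-path is closed by a direct edge.
Euclidean (axiom 5): no — w1 R w3 and w1 R w5, but not w3 R w5.
Serial (axiom D): no — w3 has no R-successor.
Reflexive (axiom T): no — w1 is not related to itself.
So F validates K, K4; K45 would additionally require R to be Euclidean. The strongest is K4.

K4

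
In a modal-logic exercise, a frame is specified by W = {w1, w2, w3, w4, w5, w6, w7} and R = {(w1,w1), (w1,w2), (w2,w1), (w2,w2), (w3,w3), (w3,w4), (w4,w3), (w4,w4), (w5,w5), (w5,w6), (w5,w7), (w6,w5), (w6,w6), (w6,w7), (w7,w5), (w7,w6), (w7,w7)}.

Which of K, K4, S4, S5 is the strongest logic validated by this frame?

S5

Transitive (axiom 4): yes — every two-step R-path is closed by a direct edge.
Reflexive (axiom T): yes — every world is R-related to itself.
Euclidean (axiom 5): yes — any two successors of a common world are R-related.
So F validates K, K4, S4, S5. The strongest is S5.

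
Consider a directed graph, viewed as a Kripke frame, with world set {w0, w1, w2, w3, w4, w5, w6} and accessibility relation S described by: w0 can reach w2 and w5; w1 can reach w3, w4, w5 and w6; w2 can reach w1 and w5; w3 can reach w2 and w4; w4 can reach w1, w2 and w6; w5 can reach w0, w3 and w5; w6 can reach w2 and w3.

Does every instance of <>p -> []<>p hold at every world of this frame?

No

Axiom 5 corresponds to the accessibility relation being Euclidean.
Euclidean: no — w0 S w5 and w0 S w2, but not w5 S w2.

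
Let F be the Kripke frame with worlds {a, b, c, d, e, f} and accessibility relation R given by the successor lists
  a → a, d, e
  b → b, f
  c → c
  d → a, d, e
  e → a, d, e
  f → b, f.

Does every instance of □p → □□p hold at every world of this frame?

Yes

By correspondence theory, 4 is valid on a frame iff R is transitive.
Transitive: yes — every two-step R-path is closed by a direct edge.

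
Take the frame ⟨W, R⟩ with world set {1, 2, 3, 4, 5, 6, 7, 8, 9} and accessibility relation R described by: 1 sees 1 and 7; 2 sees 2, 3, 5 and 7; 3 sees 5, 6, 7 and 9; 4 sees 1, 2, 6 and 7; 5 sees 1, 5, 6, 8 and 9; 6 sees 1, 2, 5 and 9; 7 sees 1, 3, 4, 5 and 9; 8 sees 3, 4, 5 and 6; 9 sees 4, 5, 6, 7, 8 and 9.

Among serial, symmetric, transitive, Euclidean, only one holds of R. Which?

Serial: yes — every world has a successor (e.g. 1 R 1).
Symmetric: no — 2 R 3 but not 3 R 2.
Transitive: no — 1 R 7 and 7 R 3, but not 1 R 3.
Euclidean: no — 2 R 5 and 2 R 3, but not 5 R 3.
Only serial holds.

serial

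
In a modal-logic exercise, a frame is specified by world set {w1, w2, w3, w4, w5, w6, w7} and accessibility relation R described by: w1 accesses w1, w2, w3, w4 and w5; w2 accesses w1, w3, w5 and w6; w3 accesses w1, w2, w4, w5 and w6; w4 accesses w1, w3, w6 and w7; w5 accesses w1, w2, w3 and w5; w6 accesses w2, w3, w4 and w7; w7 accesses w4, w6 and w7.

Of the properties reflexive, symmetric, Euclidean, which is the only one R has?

symmetric

Reflexive: no — w2 is not related to itself.
Symmetric: yes — every pair in R has its reverse in R.
Euclidean: no — w1 R w2 and w1 R w4, but not w2 R w4.
Only symmetric holds.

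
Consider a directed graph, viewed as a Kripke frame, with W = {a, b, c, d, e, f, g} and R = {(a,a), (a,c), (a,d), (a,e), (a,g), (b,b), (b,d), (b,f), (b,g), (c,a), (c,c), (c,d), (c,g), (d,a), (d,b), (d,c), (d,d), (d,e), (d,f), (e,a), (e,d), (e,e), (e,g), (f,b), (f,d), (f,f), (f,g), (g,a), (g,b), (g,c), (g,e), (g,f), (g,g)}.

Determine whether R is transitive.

Transitive: no — a R d and d R b, but not a R b.

No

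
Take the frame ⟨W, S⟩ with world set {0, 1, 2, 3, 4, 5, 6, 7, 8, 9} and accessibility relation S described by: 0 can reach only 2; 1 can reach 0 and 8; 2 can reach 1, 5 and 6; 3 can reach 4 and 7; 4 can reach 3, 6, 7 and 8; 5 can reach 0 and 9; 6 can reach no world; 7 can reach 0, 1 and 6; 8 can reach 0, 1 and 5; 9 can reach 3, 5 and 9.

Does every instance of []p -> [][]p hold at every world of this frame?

By correspondence theory, 4 is valid on a frame iff S is transitive.
Transitive: no — 0 S 2 and 2 S 1, but not 0 S 1.

No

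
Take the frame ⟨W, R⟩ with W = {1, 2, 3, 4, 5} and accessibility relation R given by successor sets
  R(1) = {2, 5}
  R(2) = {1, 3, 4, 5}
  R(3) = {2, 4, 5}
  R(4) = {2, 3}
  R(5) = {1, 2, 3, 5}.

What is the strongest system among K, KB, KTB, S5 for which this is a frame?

KB

Symmetric (axiom B): yes — every pair in R has its reverse in R.
Reflexive (axiom T): no — 1 is not related to itself.
Euclidean (axiom 5): no — 2 R 1 and 2 R 3, but not 1 R 3.
So F validates K, KB; KTB would additionally require R to be reflexive. The strongest is KB.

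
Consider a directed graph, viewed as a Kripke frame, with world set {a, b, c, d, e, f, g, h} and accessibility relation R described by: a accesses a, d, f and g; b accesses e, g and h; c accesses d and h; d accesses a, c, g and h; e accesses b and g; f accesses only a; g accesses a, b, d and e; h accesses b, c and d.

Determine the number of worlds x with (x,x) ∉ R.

Enumerating: b, c, d, e, f, g, h.

7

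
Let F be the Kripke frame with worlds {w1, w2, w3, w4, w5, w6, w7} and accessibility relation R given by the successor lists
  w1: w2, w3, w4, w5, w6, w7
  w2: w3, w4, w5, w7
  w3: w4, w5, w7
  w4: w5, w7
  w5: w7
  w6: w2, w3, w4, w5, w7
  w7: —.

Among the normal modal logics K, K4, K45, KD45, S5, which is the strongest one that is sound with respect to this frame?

K4

Transitive (axiom 4): yes — every two-step R-path is closed by a direct edge.
Euclidean (axiom 5): no — w1 R w2 and w1 R w6, but not w2 R w6.
Serial (axiom D): no — w7 has no R-successor.
Reflexive (axiom T): no — w1 is not related to itself.
So F validates K, K4; K45 would additionally require R to be Euclidean. The strongest is K4.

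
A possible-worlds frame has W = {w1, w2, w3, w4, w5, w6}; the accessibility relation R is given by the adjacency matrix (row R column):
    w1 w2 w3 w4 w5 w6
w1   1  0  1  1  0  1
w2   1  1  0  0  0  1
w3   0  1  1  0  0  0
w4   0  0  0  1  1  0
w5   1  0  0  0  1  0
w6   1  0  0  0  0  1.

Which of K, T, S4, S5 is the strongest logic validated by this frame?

Reflexive (axiom T): yes — every world is R-related to itself.
Transitive (axiom 4): no — w1 R w3 and w3 R w2, but not w1 R w2.
Euclidean (axiom 5): no — w1 R w3 and w1 R w4, but not w3 R w4.
So F validates K, T; S4 would additionally require R to be transitive. The strongest is T.

T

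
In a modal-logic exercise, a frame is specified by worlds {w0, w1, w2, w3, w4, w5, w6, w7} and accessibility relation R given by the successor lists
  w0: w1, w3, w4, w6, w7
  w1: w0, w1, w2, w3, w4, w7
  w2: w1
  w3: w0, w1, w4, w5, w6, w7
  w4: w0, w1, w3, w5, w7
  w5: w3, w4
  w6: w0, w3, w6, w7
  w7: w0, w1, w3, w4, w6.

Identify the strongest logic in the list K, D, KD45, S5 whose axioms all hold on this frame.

Serial (axiom D): yes — every world has a successor (e.g. w0 R w1).
Euclidean (axiom 5): no — w0 R w1 and w0 R w6, but not w1 R w6.
Transitive (axiom 4): no — w0 R w1 and w1 R w2, but not w0 R w2.
Reflexive (axiom T): no — w0 is not related to itself.
So F validates K, D; KD45 would additionally require R to be Euclidean and transitive. The strongest is D.

D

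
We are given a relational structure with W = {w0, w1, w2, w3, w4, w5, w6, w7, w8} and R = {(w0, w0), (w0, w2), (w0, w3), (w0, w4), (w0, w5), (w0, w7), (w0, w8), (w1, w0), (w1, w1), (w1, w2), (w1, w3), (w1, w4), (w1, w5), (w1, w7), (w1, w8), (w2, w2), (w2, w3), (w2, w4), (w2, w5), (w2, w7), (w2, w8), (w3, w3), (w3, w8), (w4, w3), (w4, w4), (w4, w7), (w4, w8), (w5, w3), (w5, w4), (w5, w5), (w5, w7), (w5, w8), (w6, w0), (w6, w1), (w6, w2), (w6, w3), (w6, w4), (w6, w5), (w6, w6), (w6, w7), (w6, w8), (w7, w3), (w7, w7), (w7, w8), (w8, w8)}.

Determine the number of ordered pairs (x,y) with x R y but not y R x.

36

Enumerating: (w0,w2), (w0,w3), (w0,w4), (w0,w5), (w0,w7), (w0,w8), (w1,w0), (w1,w2), (w1,w3), (w1,w4), (w1,w5), (w1,w7), … and 24 more.
Total: 36.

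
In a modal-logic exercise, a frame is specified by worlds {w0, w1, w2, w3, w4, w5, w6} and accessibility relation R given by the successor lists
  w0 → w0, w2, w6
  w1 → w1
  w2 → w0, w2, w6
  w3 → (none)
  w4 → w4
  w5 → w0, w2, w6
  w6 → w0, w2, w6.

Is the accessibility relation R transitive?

Transitive: yes — every two-step R-path is closed by a direct edge.

Yes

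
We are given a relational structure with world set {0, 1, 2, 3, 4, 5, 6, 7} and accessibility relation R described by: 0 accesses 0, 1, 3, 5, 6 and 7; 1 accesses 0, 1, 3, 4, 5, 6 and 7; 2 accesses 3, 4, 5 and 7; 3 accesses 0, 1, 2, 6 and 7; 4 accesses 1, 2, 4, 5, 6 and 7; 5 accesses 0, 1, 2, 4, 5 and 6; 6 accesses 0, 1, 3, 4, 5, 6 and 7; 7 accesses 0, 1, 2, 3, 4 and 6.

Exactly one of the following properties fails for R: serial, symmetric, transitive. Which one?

Serial: yes — every world has a successor (e.g. 0 R 0).
Symmetric: yes — every pair in R has its reverse in R.
Transitive: no — 0 R 1 and 1 R 4, but not 0 R 4.
Only transitive fails.

transitive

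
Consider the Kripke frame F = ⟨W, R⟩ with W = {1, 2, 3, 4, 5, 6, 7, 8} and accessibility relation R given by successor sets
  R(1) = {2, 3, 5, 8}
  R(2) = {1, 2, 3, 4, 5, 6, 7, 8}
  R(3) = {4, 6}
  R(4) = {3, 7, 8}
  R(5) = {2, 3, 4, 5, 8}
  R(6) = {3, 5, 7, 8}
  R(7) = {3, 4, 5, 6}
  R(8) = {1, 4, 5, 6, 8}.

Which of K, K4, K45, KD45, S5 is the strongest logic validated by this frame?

Transitive (axiom 4): no — 1 R 2 and 2 R 4, but not 1 R 4.
Euclidean (axiom 5): no — 1 R 3 and 1 R 2, but not 3 R 2.
Serial (axiom D): yes — every world has a successor (e.g. 1 R 2).
Reflexive (axiom T): no — 1 is not related to itself.
So F validates K; K4 would additionally require R to be transitive. The strongest is K.

K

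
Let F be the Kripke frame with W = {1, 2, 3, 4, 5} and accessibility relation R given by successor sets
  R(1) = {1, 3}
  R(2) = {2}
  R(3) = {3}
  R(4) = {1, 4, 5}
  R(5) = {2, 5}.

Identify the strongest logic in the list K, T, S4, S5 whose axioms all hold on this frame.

Reflexive (axiom T): yes — every world is R-related to itself.
Transitive (axiom 4): no — 4 R 1 and 1 R 3, but not 4 R 3.
Euclidean (axiom 5): no — 4 R 1 and 4 R 5, but not 1 R 5.
So F validates K, T; S4 would additionally require R to be transitive. The strongest is T.

T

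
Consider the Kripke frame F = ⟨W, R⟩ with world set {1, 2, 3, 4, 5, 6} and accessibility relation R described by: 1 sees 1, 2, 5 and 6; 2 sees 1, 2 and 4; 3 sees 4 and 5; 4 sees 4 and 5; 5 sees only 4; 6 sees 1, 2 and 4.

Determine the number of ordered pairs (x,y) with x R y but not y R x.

6

Enumerating: (1,5), (2,4), (3,4), (3,5), (6,2), (6,4).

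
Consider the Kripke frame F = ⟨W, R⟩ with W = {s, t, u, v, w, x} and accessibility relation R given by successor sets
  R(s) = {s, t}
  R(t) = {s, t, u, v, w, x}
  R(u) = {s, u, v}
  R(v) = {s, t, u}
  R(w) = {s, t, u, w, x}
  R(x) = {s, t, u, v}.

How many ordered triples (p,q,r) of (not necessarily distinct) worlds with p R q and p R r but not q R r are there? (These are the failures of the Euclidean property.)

30

Enumerating: (t,s,u), (t,s,v), (t,s,w), (t,s,x), (t,u,t), (t,u,w), (t,u,x), (t,v,v), (t,v,w), (t,v,x), (t,w,v), (t,x,w), … and 18 more.
Total: 30.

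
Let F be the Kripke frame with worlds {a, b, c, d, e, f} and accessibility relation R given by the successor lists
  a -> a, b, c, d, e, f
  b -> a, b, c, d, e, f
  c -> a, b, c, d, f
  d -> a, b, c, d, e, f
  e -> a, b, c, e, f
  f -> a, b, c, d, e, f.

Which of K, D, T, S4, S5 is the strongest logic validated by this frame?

T

Serial (axiom D): yes — every world has a successor (e.g. a R a).
Reflexive (axiom T): yes — every world is R-related to itself.
Transitive (axiom 4): no — c R a and a R e, but not c R e.
Euclidean (axiom 5): no — a R c and a R e, but not c R e.
So F validates K, D, T; S4 would additionally require R to be transitive. The strongest is T.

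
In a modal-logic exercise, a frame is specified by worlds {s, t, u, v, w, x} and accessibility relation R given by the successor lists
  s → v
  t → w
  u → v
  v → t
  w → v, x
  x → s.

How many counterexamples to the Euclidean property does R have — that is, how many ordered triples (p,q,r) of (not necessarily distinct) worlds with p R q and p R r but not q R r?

Enumerating: (s,v,v), (t,w,w), (u,v,v), (v,t,t), (w,v,v), (w,v,x), (w,x,v), (w,x,x), (x,s,s).

9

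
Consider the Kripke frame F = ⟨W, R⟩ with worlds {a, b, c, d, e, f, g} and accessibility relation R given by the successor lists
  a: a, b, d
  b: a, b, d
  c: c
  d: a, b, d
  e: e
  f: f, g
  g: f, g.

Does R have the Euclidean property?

Yes

Euclidean: yes — any two successors of a common world are R-related.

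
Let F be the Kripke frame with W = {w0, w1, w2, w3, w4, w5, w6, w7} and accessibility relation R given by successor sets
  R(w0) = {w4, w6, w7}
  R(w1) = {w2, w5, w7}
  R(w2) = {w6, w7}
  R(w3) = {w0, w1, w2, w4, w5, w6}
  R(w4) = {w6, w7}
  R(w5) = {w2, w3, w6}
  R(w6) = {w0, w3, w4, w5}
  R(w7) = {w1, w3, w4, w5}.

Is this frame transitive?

No

Transitive: no — w0 R w6 and w6 R w3, but not w0 R w3.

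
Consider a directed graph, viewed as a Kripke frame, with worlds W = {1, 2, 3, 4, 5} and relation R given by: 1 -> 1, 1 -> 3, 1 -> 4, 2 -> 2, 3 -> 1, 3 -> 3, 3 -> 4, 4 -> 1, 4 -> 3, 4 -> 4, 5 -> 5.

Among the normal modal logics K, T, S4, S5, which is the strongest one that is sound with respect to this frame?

Reflexive (axiom T): yes — every world is R-related to itself.
Transitive (axiom 4): yes — every two-step R-path is closed by a direct edge.
Euclidean (axiom 5): yes — any two successors of a common world are R-related.
So F validates K, T, S4, S5. The strongest is S5.

S5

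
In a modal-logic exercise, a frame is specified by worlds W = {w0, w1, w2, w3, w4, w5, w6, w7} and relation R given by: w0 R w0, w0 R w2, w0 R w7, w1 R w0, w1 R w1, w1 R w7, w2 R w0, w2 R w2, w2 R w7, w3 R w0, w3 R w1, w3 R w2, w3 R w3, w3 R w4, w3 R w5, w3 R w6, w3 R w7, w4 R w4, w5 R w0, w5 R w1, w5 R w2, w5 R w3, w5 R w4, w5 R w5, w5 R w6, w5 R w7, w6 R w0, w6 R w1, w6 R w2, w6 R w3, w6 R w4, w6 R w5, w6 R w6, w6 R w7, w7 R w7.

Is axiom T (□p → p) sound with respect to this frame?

Yes

By correspondence theory, T is valid on a frame iff R is reflexive.
Reflexive: yes — every world is R-related to itself.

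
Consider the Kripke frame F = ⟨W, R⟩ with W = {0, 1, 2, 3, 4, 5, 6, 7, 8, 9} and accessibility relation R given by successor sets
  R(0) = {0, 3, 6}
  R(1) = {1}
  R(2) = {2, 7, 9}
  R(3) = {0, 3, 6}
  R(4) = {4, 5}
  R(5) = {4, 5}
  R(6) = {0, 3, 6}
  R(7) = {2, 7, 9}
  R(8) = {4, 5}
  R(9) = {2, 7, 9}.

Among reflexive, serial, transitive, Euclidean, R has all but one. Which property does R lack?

reflexive

Reflexive: no — 8 is not related to itself.
Serial: yes — every world has a successor (e.g. 0 R 0).
Transitive: yes — every two-step R-path is closed by a direct edge.
Euclidean: yes — any two successors of a common world are R-related.
Only reflexive fails.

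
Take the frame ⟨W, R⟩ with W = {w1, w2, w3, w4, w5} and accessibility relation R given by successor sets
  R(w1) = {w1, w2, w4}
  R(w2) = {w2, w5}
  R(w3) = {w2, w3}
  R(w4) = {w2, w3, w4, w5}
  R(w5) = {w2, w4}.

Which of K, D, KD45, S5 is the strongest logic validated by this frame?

Serial (axiom D): yes — every world has a successor (e.g. w1 R w1).
Euclidean (axiom 5): no — w1 R w2 and w1 R w4, but not w2 R w4.
Transitive (axiom 4): no — w1 R w2 and w2 R w5, but not w1 R w5.
Reflexive (axiom T): no — w5 is not related to itself.
So F validates K, D; KD45 would additionally require R to be Euclidean and transitive. The strongest is D.

D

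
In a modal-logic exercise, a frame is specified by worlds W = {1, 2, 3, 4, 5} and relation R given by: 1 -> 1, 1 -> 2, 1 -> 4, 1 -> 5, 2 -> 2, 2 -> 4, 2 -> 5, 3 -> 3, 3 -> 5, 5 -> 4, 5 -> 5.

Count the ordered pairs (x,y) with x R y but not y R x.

7

Enumerating: (1,2), (1,4), (1,5), (2,4), (2,5), (3,5), (5,4).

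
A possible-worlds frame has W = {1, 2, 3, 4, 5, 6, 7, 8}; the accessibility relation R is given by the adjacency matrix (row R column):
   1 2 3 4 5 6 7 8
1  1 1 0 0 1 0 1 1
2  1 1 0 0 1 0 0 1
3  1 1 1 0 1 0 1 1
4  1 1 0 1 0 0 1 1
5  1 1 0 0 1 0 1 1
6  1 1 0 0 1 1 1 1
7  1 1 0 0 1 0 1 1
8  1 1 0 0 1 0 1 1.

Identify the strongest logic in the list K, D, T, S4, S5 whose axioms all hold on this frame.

T

Serial (axiom D): yes — every world has a successor (e.g. 1 R 1).
Reflexive (axiom T): yes — every world is R-related to itself.
Transitive (axiom 4): no — 2 R 1 and 1 R 7, but not 2 R 7.
Euclidean (axiom 5): no — 1 R 2 and 1 R 7, but not 2 R 7.
So F validates K, D, T; S4 would additionally require R to be transitive. The strongest is T.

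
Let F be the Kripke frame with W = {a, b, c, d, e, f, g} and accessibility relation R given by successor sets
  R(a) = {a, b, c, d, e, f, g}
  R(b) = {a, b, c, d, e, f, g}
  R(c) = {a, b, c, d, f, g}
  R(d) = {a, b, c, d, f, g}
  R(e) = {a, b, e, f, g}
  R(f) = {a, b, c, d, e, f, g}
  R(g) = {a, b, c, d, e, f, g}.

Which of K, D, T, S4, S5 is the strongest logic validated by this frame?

T

Serial (axiom D): yes — every world has a successor (e.g. a R a).
Reflexive (axiom T): yes — every world is R-related to itself.
Transitive (axiom 4): no — c R a and a R e, but not c R e.
Euclidean (axiom 5): no — a R c and a R e, but not c R e.
So F validates K, D, T; S4 would additionally require R to be transitive. The strongest is T.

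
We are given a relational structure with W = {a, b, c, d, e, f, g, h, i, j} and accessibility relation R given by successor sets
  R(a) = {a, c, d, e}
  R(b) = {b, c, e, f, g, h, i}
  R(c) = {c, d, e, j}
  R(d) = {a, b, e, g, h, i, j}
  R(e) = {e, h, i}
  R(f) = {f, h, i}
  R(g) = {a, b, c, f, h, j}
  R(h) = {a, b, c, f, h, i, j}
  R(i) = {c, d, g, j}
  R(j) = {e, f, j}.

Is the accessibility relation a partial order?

No

Reflexive: no — d is not related to itself.
Transitive: no — a R c and c R j, but not a R j.
Antisymmetric: no — a R d and d R a with a ≠ d.
So R is not a partial order.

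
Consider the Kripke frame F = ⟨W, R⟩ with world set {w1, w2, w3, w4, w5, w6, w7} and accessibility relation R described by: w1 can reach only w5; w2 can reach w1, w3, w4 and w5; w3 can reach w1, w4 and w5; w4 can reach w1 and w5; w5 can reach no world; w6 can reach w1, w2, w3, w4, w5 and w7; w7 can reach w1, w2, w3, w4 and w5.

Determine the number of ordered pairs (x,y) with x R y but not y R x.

21

Enumerating: (w1,w5), (w2,w1), (w2,w3), (w2,w4), (w2,w5), (w3,w1), (w3,w4), (w3,w5), (w4,w1), (w4,w5), (w6,w1), (w6,w2), … and 9 more.
Total: 21.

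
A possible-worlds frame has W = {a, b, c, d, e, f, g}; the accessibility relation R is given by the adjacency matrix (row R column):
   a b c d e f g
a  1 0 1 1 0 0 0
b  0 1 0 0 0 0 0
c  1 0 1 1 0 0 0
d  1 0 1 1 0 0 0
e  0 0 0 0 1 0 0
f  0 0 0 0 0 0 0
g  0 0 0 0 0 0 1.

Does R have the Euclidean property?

Euclidean: yes — any two successors of a common world are R-related.

Yes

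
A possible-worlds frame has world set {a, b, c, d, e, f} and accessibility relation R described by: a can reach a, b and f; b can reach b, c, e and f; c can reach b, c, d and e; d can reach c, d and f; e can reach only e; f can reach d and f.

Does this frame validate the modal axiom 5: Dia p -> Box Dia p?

The schema 5 characterises exactly the Euclidean frames.
Euclidean: no — a R f and a R b, but not f R b.

No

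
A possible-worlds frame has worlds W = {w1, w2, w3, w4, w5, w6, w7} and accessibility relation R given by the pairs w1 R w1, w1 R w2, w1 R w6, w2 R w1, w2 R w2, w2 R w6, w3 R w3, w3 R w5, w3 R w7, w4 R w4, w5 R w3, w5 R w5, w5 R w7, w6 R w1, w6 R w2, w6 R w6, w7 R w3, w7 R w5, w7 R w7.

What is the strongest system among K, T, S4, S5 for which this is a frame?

S5

Reflexive (axiom T): yes — every world is R-related to itself.
Transitive (axiom 4): yes — every two-step R-path is closed by a direct edge.
Euclidean (axiom 5): yes — any two successors of a common world are R-related.
So F validates K, T, S4, S5. The strongest is S5.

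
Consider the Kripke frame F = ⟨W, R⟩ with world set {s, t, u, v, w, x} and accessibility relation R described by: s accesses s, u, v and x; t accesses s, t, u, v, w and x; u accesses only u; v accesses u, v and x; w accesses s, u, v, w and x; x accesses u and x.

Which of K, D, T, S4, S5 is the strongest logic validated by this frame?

S4

Serial (axiom D): yes — every world has a successor (e.g. s R s).
Reflexive (axiom T): yes — every world is R-related to itself.
Transitive (axiom 4): yes — every two-step R-path is closed by a direct edge.
Euclidean (axiom 5): no — s R u and s R v, but not u R v.
So F validates K, D, T, S4; S5 would additionally require R to be Euclidean. The strongest is S4.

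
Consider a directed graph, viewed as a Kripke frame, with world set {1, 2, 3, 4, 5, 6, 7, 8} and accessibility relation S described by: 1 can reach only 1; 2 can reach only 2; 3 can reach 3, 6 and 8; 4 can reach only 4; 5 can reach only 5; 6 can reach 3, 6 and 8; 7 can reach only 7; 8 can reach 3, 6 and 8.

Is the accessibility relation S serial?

Yes

Serial: yes — every world has a successor (e.g. 1 S 1).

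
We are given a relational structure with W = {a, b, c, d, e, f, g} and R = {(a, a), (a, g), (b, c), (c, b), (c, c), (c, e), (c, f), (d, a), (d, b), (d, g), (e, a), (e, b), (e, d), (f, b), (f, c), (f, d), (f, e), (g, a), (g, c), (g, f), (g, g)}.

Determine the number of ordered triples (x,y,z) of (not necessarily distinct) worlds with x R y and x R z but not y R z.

34

Enumerating: (c,b,b), (c,b,e), (c,b,f), (c,e,c), (c,e,e), (c,e,f), (c,f,f), (d,a,b), (d,b,a), (d,b,b), (d,b,g), (d,g,b), … and 22 more.
Total: 34.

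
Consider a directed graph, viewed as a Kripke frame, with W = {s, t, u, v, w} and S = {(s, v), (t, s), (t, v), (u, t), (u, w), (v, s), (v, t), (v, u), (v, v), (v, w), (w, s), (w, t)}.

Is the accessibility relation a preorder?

Reflexive: no — s is not related to itself.
Transitive: no — s S v and v S t, but not s S t.
So S is not a preorder.

No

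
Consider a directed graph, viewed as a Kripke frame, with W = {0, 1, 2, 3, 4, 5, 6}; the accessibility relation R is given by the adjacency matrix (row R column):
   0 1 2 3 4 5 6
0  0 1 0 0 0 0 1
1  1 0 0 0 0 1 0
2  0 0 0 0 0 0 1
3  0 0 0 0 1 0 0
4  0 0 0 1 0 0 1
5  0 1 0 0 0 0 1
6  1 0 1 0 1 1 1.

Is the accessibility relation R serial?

Serial: yes — every world has a successor (e.g. 0 R 1).

Yes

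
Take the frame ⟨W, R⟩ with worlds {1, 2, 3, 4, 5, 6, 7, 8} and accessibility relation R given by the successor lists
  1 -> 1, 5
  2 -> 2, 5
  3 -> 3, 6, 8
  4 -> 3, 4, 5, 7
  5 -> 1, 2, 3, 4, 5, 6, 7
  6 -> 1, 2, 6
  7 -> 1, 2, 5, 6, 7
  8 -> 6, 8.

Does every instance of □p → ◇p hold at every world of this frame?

Yes

Axiom D corresponds to the accessibility relation being serial.
Serial: yes — every world has a successor (e.g. 1 R 1).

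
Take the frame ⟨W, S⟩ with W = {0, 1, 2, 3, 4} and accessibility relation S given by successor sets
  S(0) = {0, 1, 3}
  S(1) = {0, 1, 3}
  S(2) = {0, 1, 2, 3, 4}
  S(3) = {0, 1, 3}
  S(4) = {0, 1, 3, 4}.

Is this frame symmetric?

Symmetric: no — 2 S 0 but not 0 S 2.

No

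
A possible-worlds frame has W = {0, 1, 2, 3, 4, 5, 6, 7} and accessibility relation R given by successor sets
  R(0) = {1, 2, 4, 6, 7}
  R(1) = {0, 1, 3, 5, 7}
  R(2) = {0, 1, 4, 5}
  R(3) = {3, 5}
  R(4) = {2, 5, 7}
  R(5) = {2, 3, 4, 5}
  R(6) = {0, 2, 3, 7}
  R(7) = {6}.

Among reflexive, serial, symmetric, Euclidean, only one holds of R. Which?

Reflexive: no — 0 is not related to itself.
Serial: yes — every world has a successor (e.g. 0 R 1).
Symmetric: no — 0 R 4 but not 4 R 0.
Euclidean: no — 0 R 1 and 0 R 2, but not 1 R 2.
Only serial holds.

serial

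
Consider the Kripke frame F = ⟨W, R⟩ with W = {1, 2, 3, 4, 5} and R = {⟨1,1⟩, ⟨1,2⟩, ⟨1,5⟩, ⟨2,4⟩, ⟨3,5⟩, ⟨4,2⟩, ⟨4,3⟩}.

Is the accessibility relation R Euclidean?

Euclidean: no — 1 R 2 and 1 R 5, but not 2 R 5.

No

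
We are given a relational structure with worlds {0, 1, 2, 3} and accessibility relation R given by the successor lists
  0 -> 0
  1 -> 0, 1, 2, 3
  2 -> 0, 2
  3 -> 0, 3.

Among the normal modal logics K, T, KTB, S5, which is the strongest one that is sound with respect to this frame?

Reflexive (axiom T): yes — every world is R-related to itself.
Symmetric (axiom B): no — 1 R 0 but not 0 R 1.
Euclidean (axiom 5): no — 1 R 0 and 1 R 2, but not 0 R 2.
So F validates K, T; KTB would additionally require R to be symmetric. The strongest is T.

T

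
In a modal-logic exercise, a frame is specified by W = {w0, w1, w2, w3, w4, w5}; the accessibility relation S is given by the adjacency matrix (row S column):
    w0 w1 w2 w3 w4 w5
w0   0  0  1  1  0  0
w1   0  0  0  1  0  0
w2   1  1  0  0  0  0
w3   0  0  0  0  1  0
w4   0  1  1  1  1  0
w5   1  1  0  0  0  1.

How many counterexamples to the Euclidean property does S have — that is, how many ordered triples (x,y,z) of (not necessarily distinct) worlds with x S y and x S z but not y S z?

24

Enumerating: (w0,w2,w2), (w0,w2,w3), (w0,w3,w2), (w0,w3,w3), (w1,w3,w3), (w2,w0,w0), (w2,w0,w1), (w2,w1,w0), (w2,w1,w1), (w4,w1,w1), (w4,w1,w2), (w4,w1,w4), … and 12 more.
Total: 24.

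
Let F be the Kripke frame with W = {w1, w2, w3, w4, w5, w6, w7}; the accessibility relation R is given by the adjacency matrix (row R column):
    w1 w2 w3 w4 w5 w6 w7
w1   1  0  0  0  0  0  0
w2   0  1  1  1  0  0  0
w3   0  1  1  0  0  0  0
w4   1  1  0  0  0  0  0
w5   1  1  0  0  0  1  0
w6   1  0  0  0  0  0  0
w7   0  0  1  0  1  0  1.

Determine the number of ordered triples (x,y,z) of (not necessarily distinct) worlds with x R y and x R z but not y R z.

Enumerating: (w2,w3,w4), (w2,w4,w3), (w2,w4,w4), (w4,w1,w2), (w4,w2,w1), (w5,w1,w2), (w5,w1,w6), (w5,w2,w1), (w5,w2,w6), (w5,w6,w2), (w5,w6,w6), (w7,w3,w5), (w7,w3,w7), (w7,w5,w3), (w7,w5,w5), (w7,w5,w7).

16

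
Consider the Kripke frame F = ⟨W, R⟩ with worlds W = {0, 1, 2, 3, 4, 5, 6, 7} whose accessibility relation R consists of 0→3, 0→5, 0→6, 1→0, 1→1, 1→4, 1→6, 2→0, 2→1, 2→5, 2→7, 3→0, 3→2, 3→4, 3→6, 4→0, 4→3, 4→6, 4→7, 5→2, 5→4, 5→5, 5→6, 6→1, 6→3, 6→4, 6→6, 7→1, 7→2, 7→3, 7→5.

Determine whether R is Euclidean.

No

Euclidean: no — 0 R 3 and 0 R 5, but not 3 R 5.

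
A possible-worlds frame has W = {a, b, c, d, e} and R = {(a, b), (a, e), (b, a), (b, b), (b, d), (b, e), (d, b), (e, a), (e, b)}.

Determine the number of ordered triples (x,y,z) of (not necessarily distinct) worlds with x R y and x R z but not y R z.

Enumerating: (a,e,e), (b,a,a), (b,a,d), (b,d,a), (b,d,d), (b,d,e), (b,e,d), (b,e,e), (e,a,a).

9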